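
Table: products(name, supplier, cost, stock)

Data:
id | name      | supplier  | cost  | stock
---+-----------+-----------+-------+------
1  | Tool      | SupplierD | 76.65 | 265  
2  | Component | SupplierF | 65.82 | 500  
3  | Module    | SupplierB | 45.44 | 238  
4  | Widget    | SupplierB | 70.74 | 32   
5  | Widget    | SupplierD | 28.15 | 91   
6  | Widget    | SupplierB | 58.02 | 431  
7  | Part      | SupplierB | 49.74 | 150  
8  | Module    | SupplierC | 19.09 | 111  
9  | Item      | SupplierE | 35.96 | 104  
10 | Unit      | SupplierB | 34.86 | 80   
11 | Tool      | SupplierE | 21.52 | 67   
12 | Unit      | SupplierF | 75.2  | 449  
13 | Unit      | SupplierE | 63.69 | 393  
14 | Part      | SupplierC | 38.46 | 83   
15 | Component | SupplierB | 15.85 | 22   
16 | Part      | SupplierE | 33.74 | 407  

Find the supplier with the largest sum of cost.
SELECT supplier, SUM(cost) as val
FROM products
GROUP BY supplier
ORDER BY val DESC
LIMIT 1

Result: SupplierB with sum(cost) = 274.65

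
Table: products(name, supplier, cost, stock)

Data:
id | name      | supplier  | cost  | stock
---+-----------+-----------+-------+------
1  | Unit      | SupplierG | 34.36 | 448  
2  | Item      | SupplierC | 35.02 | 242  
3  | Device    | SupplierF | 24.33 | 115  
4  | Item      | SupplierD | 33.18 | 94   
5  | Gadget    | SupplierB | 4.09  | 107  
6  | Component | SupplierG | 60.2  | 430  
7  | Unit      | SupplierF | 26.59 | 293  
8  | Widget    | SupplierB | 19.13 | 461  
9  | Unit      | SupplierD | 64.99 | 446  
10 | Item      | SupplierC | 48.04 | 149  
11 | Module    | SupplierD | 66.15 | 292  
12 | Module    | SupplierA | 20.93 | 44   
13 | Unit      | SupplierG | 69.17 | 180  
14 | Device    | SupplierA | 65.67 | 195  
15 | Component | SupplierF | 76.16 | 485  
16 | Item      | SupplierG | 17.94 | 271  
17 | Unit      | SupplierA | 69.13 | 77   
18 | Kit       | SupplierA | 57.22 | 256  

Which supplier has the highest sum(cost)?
SELECT supplier, SUM(cost) as val
FROM products
GROUP BY supplier
ORDER BY val DESC
LIMIT 1

Result: SupplierA with sum(cost) = 212.95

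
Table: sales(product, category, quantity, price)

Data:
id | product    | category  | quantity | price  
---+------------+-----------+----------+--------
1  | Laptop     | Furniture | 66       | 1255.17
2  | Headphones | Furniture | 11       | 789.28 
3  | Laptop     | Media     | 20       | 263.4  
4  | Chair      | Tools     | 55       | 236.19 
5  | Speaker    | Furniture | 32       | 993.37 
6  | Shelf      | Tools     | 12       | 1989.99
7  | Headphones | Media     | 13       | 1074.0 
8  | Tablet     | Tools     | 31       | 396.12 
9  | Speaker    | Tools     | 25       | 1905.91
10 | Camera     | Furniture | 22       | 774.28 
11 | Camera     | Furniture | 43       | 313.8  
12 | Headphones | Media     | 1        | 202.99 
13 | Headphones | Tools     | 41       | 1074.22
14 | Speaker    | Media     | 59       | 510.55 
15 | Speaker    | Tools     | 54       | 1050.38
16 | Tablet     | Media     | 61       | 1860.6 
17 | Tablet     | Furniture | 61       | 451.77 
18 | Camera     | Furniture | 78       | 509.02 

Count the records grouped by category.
SELECT category, COUNT(*) as count
FROM sales
GROUP BY category

Result:
  Furniture: 7
  Media: 5
  Tools: 6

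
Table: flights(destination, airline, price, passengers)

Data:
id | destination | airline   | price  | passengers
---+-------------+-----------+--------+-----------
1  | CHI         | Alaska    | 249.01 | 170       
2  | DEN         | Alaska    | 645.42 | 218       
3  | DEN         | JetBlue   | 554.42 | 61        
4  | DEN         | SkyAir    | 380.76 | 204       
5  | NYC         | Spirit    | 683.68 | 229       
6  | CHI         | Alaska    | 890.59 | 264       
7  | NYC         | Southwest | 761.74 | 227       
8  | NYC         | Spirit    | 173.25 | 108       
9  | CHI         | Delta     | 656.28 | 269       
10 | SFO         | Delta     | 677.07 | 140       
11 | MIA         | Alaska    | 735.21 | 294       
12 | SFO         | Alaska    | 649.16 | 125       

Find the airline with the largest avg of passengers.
SELECT airline, AVG(passengers) as val
FROM flights
GROUP BY airline
ORDER BY val DESC
LIMIT 1

Result: Southwest with avg(passengers) = 227.00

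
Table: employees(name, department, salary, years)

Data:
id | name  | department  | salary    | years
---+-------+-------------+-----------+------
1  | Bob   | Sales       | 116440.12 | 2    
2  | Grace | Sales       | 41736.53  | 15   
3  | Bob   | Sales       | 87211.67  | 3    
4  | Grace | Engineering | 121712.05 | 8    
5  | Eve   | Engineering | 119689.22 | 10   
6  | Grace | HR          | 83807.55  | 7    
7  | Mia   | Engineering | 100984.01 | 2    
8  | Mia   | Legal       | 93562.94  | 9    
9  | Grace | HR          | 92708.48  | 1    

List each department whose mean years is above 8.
SELECT department, AVG(years)
FROM employees
GROUP BY department
HAVING AVG(years) > 8

Result:
  Legal: avg=9.00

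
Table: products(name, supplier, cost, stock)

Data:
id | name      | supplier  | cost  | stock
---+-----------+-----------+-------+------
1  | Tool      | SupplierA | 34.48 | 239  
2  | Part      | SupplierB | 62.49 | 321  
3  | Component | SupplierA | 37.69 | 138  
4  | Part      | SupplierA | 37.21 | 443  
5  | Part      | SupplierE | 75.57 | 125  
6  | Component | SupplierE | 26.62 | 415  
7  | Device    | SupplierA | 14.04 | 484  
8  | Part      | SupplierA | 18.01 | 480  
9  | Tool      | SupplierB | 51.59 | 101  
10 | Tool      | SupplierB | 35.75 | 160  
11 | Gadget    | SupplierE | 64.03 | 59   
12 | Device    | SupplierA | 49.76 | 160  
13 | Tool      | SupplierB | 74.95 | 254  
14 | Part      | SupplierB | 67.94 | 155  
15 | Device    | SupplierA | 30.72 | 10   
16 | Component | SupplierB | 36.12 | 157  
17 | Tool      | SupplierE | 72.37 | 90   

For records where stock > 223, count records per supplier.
SELECT supplier, COUNT(*)
FROM products
WHERE stock > 223
GROUP BY supplier

Note: WHERE filters rows before grouping.

Result:
  SupplierA: 4
  SupplierB: 2
  SupplierE: 1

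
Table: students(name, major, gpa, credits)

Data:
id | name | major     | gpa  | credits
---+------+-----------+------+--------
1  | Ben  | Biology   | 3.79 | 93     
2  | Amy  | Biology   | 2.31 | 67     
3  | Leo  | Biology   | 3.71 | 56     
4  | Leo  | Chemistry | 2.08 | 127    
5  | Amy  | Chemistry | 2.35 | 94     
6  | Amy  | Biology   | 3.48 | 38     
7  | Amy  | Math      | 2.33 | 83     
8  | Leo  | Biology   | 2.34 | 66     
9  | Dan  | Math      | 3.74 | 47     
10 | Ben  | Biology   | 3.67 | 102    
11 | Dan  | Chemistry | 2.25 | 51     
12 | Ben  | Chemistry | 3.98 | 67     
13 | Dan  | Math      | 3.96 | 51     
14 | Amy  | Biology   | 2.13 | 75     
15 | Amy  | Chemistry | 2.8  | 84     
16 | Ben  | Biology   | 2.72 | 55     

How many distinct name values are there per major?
SELECT major, COUNT(DISTINCT name)
FROM students
GROUP BY major

Result:
  Biology: 3 distinct
  Chemistry: 4 distinct
  Math: 2 distinct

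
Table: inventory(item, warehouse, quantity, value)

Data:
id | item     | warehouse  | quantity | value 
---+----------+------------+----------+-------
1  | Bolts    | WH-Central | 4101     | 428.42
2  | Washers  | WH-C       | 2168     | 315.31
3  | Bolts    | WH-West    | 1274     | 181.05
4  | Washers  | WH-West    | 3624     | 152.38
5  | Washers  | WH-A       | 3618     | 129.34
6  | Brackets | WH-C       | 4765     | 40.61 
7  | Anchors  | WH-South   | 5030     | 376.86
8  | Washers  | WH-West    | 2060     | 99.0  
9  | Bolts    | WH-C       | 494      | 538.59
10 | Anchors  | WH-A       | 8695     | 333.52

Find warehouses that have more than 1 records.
SELECT warehouse, COUNT(*) as cnt
FROM inventory
GROUP BY warehouse
HAVING COUNT(*) > 1

Result:
  WH-A: 2
  WH-C: 3
  WH-West: 3

Note: HAVING filters groups after aggregation, WHERE filters rows before.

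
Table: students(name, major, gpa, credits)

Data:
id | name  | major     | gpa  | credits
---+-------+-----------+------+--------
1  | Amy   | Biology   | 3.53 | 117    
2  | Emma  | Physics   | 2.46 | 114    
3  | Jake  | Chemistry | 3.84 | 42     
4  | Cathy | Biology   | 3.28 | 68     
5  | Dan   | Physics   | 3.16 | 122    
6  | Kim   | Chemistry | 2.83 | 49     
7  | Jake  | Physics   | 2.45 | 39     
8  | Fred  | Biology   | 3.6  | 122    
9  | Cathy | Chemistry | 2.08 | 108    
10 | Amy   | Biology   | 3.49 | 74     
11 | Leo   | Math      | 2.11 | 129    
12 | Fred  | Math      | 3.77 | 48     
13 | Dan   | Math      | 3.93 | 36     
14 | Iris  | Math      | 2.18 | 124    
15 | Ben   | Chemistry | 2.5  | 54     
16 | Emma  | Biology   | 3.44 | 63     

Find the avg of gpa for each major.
SELECT major, AVG(gpa) as result
FROM students
GROUP BY major

Result:
  Biology: 3.47
  Chemistry: 2.81
  Math: 3.00
  Physics: 2.69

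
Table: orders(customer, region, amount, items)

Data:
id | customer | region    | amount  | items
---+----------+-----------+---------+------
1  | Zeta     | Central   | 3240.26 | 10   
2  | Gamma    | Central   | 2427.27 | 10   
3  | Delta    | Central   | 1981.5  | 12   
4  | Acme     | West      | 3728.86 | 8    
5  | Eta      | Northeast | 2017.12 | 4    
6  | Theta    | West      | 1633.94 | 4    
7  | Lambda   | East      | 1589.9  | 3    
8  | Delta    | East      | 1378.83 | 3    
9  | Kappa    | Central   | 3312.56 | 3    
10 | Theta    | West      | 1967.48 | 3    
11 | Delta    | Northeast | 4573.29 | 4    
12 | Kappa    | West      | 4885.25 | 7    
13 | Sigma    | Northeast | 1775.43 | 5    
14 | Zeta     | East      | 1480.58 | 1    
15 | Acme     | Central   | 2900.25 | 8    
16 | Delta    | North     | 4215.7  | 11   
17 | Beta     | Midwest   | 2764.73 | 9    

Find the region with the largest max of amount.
SELECT region, MAX(amount) as val
FROM orders
GROUP BY region
ORDER BY val DESC
LIMIT 1

Result: West with max(amount) = 4885.25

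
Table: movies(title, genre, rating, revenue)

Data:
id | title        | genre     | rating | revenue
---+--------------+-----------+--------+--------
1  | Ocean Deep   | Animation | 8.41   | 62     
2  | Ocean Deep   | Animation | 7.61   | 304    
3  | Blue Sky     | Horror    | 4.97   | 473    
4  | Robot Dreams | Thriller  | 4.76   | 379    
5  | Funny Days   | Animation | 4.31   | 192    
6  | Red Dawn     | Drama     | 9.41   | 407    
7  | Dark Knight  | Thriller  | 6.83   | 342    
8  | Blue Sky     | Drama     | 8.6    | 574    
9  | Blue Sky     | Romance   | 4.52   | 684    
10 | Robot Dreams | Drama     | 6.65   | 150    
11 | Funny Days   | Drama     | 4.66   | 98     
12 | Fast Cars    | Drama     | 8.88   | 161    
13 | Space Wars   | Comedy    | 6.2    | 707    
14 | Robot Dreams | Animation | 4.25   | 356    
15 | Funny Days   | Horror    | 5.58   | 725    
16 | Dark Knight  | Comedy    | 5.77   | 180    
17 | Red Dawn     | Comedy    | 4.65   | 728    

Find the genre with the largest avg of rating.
SELECT genre, AVG(rating) as val
FROM movies
GROUP BY genre
ORDER BY val DESC
LIMIT 1

Result: Drama with avg(rating) = 7.64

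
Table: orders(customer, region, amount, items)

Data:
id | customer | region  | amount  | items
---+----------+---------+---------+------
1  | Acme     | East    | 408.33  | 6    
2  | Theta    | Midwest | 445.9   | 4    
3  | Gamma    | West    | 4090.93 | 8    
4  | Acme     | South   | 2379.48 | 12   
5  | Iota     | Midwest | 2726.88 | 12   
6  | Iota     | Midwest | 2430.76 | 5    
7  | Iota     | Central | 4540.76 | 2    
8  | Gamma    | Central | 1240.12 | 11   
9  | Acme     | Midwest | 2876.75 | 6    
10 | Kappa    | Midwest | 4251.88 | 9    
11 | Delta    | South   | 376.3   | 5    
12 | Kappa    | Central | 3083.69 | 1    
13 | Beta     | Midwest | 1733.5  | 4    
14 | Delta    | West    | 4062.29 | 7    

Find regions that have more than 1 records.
SELECT region, COUNT(*) as cnt
FROM orders
GROUP BY region
HAVING COUNT(*) > 1

Result:
  Central: 3
  Midwest: 6
  South: 2
  West: 2

Note: HAVING filters groups after aggregation, WHERE filters rows before.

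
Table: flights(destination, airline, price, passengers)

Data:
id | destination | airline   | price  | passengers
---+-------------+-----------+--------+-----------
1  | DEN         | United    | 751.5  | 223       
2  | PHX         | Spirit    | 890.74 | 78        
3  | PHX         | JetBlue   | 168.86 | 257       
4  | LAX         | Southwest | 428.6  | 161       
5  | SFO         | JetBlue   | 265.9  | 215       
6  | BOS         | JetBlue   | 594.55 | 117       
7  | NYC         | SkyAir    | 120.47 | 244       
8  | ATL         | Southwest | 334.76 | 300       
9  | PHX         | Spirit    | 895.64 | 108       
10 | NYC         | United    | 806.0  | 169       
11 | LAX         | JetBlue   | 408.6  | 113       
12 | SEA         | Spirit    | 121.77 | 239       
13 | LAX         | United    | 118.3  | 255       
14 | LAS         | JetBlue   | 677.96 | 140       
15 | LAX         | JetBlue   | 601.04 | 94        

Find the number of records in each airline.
SELECT airline, COUNT(*) as count
FROM flights
GROUP BY airline

Result:
  JetBlue: 6
  SkyAir: 1
  Southwest: 2
  Spirit: 3
  United: 3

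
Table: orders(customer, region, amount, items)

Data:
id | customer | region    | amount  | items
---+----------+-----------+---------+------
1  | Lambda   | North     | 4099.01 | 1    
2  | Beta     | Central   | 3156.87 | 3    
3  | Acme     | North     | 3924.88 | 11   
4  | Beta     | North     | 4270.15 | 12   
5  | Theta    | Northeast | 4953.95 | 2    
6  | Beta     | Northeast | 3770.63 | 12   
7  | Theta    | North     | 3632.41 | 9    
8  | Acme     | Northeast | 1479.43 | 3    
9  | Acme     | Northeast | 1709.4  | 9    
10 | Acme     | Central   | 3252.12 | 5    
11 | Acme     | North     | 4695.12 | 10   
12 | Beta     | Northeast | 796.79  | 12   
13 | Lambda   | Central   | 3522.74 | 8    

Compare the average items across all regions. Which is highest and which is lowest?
SELECT region, AVG(items)
FROM orders
GROUP BY region
ORDER BY AVG(items)

All groups:
  Central: 5.33
  Northeast: 7.60
  North: 8.60

Highest: North (8.60)
Lowest: Central (5.33)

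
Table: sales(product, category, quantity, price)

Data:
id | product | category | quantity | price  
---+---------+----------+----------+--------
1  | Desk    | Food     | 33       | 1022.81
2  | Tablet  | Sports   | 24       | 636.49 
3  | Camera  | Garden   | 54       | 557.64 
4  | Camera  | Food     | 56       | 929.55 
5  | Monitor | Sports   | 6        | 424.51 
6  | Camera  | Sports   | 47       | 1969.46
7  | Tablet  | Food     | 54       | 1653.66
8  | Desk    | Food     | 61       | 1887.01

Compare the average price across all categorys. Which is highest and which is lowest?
SELECT category, AVG(price)
FROM sales
GROUP BY category
ORDER BY AVG(price)

All groups:
  Garden: 557.64
  Sports: 1010.15
  Food: 1373.26

Highest: Food (1373.26)
Lowest: Garden (557.64)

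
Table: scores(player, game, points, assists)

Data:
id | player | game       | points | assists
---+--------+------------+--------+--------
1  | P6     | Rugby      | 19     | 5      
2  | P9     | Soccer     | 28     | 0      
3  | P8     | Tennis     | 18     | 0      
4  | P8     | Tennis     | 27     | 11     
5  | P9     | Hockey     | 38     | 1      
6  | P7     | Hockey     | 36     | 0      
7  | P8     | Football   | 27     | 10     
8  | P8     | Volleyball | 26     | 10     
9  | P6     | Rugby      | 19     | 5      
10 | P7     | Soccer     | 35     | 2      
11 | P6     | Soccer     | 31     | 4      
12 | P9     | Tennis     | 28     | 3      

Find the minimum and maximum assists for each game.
SELECT game, MIN(assists), MAX(assists)
FROM scores
GROUP BY game

Result:
  Football: min=10, max=10
  Hockey: min=0, max=1
  Rugby: min=5, max=5
  Soccer: min=0, max=4
  Tennis: min=0, max=11
  Volleyball: min=10, max=10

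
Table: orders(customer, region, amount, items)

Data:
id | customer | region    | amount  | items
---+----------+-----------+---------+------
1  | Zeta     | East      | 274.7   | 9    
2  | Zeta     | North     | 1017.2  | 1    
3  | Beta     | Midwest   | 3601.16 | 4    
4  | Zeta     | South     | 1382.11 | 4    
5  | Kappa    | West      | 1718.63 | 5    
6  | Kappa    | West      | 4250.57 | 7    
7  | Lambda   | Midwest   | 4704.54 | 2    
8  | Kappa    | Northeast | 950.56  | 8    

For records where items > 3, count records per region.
SELECT region, COUNT(*)
FROM orders
WHERE items > 3
GROUP BY region

Note: WHERE filters rows before grouping.

Result:
  East: 1
  Midwest: 1
  Northeast: 1
  South: 1
  West: 2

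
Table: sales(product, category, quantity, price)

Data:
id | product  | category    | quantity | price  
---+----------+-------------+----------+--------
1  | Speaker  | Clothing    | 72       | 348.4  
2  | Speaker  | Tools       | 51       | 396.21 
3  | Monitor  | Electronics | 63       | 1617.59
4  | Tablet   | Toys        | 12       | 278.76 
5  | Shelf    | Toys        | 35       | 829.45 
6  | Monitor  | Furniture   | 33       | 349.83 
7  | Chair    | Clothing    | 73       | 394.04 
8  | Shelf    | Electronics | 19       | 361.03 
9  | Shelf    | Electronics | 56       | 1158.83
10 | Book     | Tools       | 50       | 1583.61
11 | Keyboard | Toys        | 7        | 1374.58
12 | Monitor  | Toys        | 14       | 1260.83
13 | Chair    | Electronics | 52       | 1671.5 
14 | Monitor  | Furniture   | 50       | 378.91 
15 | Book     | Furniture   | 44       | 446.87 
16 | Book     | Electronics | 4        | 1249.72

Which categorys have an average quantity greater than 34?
SELECT category, AVG(quantity)
FROM sales
GROUP BY category
HAVING AVG(quantity) > 34

Result:
  Clothing: avg=72.50
  Electronics: avg=38.80
  Furniture: avg=42.33
  Tools: avg=50.50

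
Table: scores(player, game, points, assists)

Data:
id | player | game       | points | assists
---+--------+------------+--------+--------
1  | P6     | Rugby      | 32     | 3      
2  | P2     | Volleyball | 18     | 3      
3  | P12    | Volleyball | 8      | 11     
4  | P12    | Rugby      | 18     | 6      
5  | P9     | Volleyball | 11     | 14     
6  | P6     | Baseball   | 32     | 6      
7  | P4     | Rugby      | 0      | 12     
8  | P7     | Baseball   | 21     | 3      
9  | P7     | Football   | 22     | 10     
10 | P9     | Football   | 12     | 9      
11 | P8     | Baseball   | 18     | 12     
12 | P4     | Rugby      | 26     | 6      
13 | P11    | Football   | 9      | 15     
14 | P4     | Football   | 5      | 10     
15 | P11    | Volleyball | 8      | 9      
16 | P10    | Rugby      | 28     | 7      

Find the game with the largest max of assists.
SELECT game, MAX(assists) as val
FROM scores
GROUP BY game
ORDER BY val DESC
LIMIT 1

Result: Football with max(assists) = 15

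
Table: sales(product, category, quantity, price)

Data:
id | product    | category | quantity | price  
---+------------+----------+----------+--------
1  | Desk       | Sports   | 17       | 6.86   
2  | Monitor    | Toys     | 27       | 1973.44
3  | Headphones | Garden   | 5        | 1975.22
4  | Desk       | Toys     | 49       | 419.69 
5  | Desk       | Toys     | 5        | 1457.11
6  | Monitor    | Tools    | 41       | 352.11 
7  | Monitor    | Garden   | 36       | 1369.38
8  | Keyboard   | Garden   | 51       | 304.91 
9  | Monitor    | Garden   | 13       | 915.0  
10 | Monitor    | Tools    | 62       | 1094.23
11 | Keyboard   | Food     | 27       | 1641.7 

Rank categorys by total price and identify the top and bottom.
SELECT category, SUM(price)
FROM sales
GROUP BY category
ORDER BY SUM(price)

All groups:
  Sports: 6.86
  Tools: 1446.34
  Food: 1641.70
  Toys: 3850.24
  Garden: 4564.51

Highest: Garden (4564.51)
Lowest: Sports (6.86)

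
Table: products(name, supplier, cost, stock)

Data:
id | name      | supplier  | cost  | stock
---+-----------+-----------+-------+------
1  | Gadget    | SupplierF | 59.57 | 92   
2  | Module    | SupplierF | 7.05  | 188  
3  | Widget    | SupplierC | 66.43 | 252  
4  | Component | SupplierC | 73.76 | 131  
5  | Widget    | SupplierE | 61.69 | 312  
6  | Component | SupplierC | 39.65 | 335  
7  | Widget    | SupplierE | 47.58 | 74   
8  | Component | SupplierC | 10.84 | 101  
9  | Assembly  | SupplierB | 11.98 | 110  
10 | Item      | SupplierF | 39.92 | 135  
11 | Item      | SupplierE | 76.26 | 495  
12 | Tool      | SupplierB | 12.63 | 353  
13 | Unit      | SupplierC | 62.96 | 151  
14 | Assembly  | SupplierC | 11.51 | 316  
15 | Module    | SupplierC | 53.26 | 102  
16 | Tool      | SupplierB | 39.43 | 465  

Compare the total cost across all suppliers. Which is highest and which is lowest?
SELECT supplier, SUM(cost)
FROM products
GROUP BY supplier
ORDER BY SUM(cost)

All groups:
  SupplierB: 64.04
  SupplierF: 106.54
  SupplierE: 185.53
  SupplierC: 318.41

Highest: SupplierC (318.41)
Lowest: SupplierB (64.04)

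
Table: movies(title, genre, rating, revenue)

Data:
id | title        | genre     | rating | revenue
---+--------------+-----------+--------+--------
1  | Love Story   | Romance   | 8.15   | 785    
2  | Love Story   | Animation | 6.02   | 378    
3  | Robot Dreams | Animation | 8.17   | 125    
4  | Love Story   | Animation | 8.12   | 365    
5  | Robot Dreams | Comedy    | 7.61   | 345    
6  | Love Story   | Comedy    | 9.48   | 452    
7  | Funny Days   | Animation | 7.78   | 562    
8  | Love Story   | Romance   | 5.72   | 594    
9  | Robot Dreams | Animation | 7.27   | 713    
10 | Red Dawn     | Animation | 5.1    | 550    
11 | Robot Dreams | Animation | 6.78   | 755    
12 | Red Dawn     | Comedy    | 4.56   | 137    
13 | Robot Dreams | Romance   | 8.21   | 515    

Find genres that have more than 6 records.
SELECT genre, COUNT(*) as cnt
FROM movies
GROUP BY genre
HAVING COUNT(*) > 6

Result:
  Animation: 7

Note: HAVING filters groups after aggregation, WHERE filters rows before.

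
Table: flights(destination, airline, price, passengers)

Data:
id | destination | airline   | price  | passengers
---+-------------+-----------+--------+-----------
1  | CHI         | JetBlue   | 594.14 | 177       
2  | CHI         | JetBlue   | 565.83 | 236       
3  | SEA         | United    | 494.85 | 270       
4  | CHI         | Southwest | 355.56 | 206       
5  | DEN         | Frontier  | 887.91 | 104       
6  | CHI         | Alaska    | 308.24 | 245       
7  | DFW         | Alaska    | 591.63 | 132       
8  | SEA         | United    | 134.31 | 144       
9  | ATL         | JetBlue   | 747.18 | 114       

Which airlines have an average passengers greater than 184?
SELECT airline, AVG(passengers)
FROM flights
GROUP BY airline
HAVING AVG(passengers) > 184

Result:
  Alaska: avg=188.50
  Southwest: avg=206.00
  United: avg=207.00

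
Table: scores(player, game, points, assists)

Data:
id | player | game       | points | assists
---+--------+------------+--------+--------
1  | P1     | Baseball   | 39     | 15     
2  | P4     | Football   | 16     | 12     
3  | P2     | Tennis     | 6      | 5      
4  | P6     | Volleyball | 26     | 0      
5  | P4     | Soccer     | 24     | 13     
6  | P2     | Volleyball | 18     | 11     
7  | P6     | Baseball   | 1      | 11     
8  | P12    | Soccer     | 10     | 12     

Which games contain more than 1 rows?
SELECT game, COUNT(*) as cnt
FROM scores
GROUP BY game
HAVING COUNT(*) > 1

Result:
  Baseball: 2
  Soccer: 2
  Volleyball: 2

Note: HAVING filters groups after aggregation, WHERE filters rows before.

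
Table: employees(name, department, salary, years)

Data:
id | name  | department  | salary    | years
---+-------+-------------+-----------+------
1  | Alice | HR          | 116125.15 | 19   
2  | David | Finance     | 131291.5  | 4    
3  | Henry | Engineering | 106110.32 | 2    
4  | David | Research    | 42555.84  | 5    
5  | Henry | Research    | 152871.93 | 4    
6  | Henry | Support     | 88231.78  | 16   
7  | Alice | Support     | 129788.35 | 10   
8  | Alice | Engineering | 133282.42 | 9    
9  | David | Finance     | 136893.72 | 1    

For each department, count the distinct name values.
SELECT department, COUNT(DISTINCT name)
FROM employees
GROUP BY department

Result:
  Engineering: 2 distinct
  Finance: 1 distinct
  HR: 1 distinct
  Research: 2 distinct
  Support: 2 distinct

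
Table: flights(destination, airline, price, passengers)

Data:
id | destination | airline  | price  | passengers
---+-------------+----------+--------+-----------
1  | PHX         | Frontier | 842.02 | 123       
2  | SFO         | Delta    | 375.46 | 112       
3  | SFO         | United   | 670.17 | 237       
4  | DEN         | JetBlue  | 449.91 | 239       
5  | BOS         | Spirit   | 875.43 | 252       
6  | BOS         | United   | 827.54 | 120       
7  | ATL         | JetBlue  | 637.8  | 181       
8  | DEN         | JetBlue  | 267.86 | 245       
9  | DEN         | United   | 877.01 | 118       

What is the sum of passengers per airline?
SELECT airline, SUM(passengers) as result
FROM flights
GROUP BY airline

Result:
  Delta: 112
  Frontier: 123
  JetBlue: 665
  Spirit: 252
  United: 475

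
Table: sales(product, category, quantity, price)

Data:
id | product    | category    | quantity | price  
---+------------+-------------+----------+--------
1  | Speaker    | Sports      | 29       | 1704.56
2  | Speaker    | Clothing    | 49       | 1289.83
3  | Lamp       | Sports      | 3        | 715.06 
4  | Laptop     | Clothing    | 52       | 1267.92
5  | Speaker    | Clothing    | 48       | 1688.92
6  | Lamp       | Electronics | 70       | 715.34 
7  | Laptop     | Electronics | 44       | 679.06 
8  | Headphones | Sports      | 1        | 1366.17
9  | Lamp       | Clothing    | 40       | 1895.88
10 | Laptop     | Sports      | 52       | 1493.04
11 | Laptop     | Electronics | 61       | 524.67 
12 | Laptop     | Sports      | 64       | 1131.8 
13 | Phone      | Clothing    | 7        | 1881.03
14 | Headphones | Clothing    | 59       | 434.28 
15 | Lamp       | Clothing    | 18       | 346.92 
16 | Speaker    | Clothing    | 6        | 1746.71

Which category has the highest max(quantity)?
SELECT category, MAX(quantity) as val
FROM sales
GROUP BY category
ORDER BY val DESC
LIMIT 1

Result: Electronics with max(quantity) = 70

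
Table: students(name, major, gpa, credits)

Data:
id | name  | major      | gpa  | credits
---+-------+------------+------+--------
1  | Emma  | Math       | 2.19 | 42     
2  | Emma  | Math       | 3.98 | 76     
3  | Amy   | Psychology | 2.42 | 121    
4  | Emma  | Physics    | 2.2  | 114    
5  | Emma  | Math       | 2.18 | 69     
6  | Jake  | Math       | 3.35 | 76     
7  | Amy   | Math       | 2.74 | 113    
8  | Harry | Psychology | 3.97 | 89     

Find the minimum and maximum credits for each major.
SELECT major, MIN(credits), MAX(credits)
FROM students
GROUP BY major

Result:
  Math: min=42, max=113
  Physics: min=114, max=114
  Psychology: min=89, max=121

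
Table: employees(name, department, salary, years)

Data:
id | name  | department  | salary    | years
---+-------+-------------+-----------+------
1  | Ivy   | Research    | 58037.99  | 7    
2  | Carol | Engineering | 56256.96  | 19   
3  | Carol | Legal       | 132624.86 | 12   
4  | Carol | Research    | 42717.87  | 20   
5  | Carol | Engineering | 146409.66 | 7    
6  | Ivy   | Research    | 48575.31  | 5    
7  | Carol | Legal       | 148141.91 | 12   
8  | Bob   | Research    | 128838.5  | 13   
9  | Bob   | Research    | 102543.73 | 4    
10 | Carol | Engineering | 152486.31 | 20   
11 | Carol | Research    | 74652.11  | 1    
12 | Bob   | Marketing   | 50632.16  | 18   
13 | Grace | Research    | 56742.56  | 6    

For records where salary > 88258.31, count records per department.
SELECT department, COUNT(*)
FROM employees
WHERE salary > 88258.31
GROUP BY department

Note: WHERE filters rows before grouping.

Result:
  Engineering: 2
  Legal: 2
  Research: 2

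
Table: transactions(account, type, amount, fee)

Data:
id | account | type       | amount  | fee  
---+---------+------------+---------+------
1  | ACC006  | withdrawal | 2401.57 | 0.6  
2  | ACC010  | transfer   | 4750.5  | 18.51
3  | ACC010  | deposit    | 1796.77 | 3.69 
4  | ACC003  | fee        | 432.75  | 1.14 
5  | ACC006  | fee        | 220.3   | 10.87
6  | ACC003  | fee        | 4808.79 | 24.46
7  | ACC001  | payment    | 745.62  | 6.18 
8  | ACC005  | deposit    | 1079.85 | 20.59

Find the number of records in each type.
SELECT type, COUNT(*) as count
FROM transactions
GROUP BY type

Result:
  deposit: 2
  fee: 3
  payment: 1
  transfer: 1
  withdrawal: 1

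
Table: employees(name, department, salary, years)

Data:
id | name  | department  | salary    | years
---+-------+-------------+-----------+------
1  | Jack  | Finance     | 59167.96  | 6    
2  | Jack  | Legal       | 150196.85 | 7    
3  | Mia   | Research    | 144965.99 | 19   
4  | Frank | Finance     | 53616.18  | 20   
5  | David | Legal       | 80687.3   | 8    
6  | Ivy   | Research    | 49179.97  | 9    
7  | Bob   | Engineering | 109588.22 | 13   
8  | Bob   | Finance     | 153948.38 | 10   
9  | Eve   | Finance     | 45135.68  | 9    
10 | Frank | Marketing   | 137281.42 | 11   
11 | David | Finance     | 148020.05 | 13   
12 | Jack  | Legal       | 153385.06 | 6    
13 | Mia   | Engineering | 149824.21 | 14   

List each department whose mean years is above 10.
SELECT department, AVG(years)
FROM employees
GROUP BY department
HAVING AVG(years) > 10

Result:
  Engineering: avg=13.50
  Finance: avg=11.60
  Marketing: avg=11.00
  Research: avg=14.00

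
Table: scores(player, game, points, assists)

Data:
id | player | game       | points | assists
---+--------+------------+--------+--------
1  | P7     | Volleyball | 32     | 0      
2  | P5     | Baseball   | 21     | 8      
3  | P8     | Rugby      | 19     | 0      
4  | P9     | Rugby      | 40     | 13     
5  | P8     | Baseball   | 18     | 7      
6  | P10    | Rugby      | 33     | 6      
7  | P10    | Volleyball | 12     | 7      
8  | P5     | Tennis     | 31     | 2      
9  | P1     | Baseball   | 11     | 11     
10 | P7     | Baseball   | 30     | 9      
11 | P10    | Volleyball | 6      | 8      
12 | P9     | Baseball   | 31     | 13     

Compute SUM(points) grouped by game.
SELECT game, SUM(points) as result
FROM scores
GROUP BY game

Result:
  Baseball: 111
  Rugby: 92
  Tennis: 31
  Volleyball: 50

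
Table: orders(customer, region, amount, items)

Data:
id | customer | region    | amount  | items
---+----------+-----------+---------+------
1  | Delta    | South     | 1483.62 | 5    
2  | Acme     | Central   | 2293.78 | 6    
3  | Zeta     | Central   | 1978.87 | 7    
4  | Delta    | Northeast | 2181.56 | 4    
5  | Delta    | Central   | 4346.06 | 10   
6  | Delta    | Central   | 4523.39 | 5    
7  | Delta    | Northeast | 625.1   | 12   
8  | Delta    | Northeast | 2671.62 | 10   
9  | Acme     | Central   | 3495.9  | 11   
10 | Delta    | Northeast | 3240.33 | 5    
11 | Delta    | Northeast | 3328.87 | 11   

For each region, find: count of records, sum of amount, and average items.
SELECT region,
       COUNT(*) as cnt,
       SUM(amount) as total_amount,
       AVG(items) as avg_items
FROM orders
GROUP BY region

Result:
  Central: 5 records, 16638.00 total amount, 7.80 avg items
  Northeast: 5 records, 12047.48 total amount, 8.40 avg items
  South: 1 records, 1483.62 total amount, 5.00 avg items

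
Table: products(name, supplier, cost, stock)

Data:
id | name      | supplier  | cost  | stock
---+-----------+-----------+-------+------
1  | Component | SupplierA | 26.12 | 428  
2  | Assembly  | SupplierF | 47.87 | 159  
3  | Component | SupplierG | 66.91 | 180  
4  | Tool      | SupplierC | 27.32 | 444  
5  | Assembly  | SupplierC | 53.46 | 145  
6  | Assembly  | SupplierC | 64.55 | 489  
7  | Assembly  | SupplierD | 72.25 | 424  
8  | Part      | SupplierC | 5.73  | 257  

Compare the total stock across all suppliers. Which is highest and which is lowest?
SELECT supplier, SUM(stock)
FROM products
GROUP BY supplier
ORDER BY SUM(stock)

All groups:
  SupplierF: 159
  SupplierG: 180
  SupplierD: 424
  SupplierA: 428
  SupplierC: 1335

Highest: SupplierC (1335)
Lowest: SupplierF (159)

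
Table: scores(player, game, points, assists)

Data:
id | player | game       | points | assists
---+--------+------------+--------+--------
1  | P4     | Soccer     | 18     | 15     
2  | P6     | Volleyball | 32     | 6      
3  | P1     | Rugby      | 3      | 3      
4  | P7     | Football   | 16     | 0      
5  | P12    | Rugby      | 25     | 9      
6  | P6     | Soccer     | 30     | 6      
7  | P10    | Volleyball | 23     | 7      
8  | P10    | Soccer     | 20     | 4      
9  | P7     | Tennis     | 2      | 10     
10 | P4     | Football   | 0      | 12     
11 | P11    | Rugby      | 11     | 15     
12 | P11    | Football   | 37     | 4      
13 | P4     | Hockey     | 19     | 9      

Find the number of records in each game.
SELECT game, COUNT(*) as count
FROM scores
GROUP BY game

Result:
  Football: 3
  Hockey: 1
  Rugby: 3
  Soccer: 3
  Tennis: 1
  Volleyball: 2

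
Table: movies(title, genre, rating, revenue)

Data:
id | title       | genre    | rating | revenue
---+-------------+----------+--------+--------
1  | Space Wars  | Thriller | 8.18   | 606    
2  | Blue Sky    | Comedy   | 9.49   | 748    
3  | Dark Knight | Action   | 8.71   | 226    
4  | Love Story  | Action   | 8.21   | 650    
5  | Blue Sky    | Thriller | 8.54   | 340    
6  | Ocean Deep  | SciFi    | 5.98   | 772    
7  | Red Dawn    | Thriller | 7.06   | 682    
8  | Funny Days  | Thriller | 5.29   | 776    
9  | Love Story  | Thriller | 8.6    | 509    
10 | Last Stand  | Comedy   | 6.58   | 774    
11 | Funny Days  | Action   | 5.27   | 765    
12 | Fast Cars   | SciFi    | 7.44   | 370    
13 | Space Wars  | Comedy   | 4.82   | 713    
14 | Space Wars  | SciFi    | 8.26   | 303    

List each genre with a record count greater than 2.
SELECT genre, COUNT(*) as cnt
FROM movies
GROUP BY genre
HAVING COUNT(*) > 2

Result:
  Action: 3
  Comedy: 3
  SciFi: 3
  Thriller: 5

Note: HAVING filters groups after aggregation, WHERE filters rows before.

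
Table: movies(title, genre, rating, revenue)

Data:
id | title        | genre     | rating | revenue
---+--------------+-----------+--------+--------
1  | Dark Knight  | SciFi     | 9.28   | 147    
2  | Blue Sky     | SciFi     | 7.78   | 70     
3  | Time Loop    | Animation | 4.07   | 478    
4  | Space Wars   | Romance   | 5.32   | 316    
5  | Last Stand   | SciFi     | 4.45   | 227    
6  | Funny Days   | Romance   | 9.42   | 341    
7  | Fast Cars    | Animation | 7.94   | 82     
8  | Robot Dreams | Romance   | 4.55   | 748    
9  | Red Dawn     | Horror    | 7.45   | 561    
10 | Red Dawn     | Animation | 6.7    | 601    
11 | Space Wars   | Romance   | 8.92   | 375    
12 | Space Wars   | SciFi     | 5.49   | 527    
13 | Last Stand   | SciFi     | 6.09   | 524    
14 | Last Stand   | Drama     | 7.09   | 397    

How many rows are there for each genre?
SELECT genre, COUNT(*) as count
FROM movies
GROUP BY genre

Result:
  Animation: 3
  Drama: 1
  Horror: 1
  Romance: 4
  SciFi: 5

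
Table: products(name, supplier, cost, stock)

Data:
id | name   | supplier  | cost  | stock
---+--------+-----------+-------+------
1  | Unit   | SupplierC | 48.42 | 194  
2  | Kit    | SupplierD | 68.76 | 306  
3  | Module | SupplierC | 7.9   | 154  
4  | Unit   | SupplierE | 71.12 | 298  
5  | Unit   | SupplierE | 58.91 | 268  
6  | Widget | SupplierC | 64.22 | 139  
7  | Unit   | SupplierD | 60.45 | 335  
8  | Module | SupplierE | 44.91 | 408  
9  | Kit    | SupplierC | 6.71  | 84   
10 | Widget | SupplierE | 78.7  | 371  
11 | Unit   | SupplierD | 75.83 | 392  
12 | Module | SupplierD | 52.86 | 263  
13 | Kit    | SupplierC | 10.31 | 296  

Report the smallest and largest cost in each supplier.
SELECT supplier, MIN(cost), MAX(cost)
FROM products
GROUP BY supplier

Result:
  SupplierC: min=6.71, max=64.22
  SupplierD: min=52.86, max=75.83
  SupplierE: min=44.91, max=78.70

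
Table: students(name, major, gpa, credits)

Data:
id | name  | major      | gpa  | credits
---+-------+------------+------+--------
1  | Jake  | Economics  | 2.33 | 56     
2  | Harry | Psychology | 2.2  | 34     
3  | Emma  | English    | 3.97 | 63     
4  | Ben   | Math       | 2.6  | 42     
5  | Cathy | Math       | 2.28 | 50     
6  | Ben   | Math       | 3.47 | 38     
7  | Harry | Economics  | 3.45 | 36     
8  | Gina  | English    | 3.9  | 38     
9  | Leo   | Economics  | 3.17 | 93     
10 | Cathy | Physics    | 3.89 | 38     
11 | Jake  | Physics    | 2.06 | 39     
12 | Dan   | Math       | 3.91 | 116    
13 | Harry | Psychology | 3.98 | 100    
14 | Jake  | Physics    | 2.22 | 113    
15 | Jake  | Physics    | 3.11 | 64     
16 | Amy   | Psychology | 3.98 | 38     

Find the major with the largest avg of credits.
SELECT major, AVG(credits) as val
FROM students
GROUP BY major
ORDER BY val DESC
LIMIT 1

Result: Physics with avg(credits) = 63.50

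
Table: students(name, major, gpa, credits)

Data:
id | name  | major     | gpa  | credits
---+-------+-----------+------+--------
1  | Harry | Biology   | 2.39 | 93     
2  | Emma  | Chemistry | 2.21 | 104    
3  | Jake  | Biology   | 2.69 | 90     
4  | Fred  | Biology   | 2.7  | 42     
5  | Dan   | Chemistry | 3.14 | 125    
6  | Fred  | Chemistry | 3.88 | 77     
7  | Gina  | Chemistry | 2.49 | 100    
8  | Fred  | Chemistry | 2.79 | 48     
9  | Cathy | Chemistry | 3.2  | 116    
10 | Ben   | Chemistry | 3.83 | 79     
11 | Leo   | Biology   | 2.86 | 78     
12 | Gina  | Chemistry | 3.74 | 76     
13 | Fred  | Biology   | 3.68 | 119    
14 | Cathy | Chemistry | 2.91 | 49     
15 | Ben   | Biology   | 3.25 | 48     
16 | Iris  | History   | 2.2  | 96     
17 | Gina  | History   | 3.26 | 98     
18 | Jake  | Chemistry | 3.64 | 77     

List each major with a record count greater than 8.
SELECT major, COUNT(*) as cnt
FROM students
GROUP BY major
HAVING COUNT(*) > 8

Result:
  Chemistry: 10

Note: HAVING filters groups after aggregation, WHERE filters rows before.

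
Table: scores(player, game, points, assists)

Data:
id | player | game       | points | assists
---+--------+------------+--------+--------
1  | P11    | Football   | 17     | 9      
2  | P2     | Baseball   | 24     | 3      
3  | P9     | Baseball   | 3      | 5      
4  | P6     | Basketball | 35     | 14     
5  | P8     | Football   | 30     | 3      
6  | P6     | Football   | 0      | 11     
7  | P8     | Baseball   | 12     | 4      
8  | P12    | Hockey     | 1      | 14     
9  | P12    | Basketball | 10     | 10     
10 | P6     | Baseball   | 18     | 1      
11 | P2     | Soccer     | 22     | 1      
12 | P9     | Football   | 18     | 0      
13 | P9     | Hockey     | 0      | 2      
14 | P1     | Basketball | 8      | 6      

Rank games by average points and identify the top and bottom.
SELECT game, AVG(points)
FROM scores
GROUP BY game
ORDER BY AVG(points)

All groups:
  Hockey: 0.50
  Baseball: 14.25
  Football: 16.25
  Basketball: 17.67
  Soccer: 22.00

Highest: Soccer (22.00)
Lowest: Hockey (0.50)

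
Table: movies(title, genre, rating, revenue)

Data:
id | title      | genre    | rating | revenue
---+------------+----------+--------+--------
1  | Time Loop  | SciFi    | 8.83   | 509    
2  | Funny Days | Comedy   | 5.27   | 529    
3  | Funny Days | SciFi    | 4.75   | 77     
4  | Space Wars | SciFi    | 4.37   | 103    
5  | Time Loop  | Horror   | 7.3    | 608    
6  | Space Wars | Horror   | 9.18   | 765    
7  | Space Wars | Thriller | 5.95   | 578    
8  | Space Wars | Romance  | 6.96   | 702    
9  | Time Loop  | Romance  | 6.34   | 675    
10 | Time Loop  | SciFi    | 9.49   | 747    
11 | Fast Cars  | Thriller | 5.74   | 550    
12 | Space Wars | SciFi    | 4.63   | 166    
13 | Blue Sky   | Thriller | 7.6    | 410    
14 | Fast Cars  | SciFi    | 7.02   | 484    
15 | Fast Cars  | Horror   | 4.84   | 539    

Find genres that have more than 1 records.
SELECT genre, COUNT(*) as cnt
FROM movies
GROUP BY genre
HAVING COUNT(*) > 1

Result:
  Horror: 3
  Romance: 2
  SciFi: 6
  Thriller: 3

Note: HAVING filters groups after aggregation, WHERE filters rows before.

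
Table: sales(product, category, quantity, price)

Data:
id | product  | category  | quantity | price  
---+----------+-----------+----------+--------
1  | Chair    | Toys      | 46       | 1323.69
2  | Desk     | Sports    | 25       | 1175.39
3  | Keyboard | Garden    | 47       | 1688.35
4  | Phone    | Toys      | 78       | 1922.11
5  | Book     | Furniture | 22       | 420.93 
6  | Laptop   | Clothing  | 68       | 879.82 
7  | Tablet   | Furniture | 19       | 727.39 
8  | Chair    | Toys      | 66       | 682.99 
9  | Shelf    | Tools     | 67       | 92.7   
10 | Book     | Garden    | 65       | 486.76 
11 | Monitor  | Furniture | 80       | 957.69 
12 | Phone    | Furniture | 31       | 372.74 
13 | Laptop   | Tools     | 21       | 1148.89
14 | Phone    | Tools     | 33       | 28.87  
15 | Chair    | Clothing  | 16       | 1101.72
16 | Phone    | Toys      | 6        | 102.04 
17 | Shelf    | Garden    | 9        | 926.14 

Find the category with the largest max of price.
SELECT category, MAX(price) as val
FROM sales
GROUP BY category
ORDER BY val DESC
LIMIT 1

Result: Toys with max(price) = 1922.11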